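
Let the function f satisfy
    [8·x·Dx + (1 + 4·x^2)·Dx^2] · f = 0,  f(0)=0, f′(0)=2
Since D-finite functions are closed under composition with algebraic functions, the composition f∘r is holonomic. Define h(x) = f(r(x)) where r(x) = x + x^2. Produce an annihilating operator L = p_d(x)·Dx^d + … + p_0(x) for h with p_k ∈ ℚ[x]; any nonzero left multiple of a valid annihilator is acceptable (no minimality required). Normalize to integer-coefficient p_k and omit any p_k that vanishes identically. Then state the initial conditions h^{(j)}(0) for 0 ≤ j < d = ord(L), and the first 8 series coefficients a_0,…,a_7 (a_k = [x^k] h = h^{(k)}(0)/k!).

L = (-2 + 8·x + 32·x^2 + 48·x^3 + 24·x^4)·Dx + (1 + 2·x + 4·x^2 + 16·x^3 + 20·x^4 + 8·x^5)·Dx^2  (order 2).
h: a_k = 0, 2, 2, -8/3, -8, -8/5, 88/3, 320/7, …
ICs: h(0) = 0, h′(0) = 2.

f: a_k = 0, 2, 0, -8/3, 0, 32/5, 0, -128/7, …
f∘r: x↦r, Dx↦Dx/r' in L_f ⇒ L₀.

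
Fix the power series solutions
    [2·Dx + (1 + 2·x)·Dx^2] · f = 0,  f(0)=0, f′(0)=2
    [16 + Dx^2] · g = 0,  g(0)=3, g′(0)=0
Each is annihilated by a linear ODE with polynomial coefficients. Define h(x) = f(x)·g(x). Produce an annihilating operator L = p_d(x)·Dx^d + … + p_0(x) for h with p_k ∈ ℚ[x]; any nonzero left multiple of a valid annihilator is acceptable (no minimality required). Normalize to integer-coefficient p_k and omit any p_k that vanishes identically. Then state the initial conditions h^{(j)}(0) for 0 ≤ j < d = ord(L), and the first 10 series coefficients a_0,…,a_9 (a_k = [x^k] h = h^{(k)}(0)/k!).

f: a_k = 0, 2, -2, 8/3, -4, 32/5, -32/3, 128/7, -32, 512/9, …
g: a_k = 3, 0, -24, 0, 32, 0, -256/15, 0, 512/105, 0, …
Sym-product of L_f,L_g gives L₀ (≤ ord 4).
L = (2688 + 27648·x + 93184·x^2 + 131072·x^3 + 65536·x^4) + (896 + 5888·x + 12288·x^2 + 8192·x^3)·Dx + (408 + 3712·x + 11904·x^2 + 16384·x^3 + 8192·x^4)·Dx^2 + (56 + 368·x + 768·x^2 + 512·x^3)·Dx^3 + (15 + 124·x + 380·x^2 + 512·x^3 + 256·x^4)·Dx^4  (order 4).
h: a_k = 0, 6, -6, -40, 36, 96/5, 0, -1664/35, 992/15, -31232/315, …
ICs: h(0) = 0, h′(0) = 6, h′′(0) = -12, h′′′(0) = -240.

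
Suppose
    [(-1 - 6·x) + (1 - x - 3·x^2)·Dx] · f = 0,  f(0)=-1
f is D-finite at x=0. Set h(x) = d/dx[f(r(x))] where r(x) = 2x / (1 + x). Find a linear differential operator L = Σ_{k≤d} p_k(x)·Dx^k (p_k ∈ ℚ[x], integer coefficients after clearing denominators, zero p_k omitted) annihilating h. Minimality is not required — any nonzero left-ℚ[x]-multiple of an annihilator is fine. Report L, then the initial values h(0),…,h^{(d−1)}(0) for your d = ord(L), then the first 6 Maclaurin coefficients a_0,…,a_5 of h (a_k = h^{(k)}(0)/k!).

L = (14 + 78·x + 546·x^2 + 338·x^3) + (-1 - 14·x + 182·x^3 + 169·x^4)·Dx  (order 1).
h: a_k = -2, -28, -78, -728, -1690, -14196, …
ICs: h(0) = -2.

f: a_k = -1, -1, -4, -7, -19, -40, …
L₀ from L_f via x↦r, Dx↦r'^{-1}Dx.
Differentiate: ansatz ord ≤ ord L₀ ⇒ L.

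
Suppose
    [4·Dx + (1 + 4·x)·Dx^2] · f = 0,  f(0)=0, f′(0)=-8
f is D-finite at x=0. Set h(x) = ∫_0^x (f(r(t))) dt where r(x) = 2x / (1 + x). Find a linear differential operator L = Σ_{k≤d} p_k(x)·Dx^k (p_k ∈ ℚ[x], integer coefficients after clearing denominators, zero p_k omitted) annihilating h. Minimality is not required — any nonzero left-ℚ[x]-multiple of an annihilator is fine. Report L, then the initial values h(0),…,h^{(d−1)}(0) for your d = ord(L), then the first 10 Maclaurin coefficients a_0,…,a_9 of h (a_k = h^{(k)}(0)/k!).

L = (10 + 18·x)·Dx^2 + (1 + 10·x + 9·x^2)·Dx^3  (order 3).
h: a_k = 0, 0, -8, 80/3, -364/3, 656, -59048/15, 75920/3, -1195742/7, 10761680/9, …
ICs: h(0) = 0, h′(0) = 0, h′′(0) = -16.

f: a_k = 0, -8, 16, -128/3, 128, -2048/5, 4096/3, -32768/7, 16384, -524288/9, …
f∘r: x↦r, Dx↦Dx/r' in L_f ⇒ L₀.
h=∫h₀ ⇒ L = L₀·Dx.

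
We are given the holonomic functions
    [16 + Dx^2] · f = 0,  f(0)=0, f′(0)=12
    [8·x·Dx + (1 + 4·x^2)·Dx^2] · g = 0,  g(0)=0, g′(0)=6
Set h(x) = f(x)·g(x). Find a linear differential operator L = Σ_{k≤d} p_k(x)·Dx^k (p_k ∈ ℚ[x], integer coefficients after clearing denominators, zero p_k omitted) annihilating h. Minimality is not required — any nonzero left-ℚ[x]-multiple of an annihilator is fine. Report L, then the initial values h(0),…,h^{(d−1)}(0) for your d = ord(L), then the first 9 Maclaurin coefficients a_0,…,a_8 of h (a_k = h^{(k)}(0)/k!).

f: a_k = 0, 12, 0, -32, 0, 128/5, 0, -1024/105, 0, …
g: a_k = 0, 6, 0, -8, 0, 96/5, 0, -384/7, 0, …
Product ⇒ symmetric product L₀, ord ≤ 4.
L = (2560 + 29696·x^2 + 118784·x^4 + 262144·x^6 + 262144·x^8) + (1536·x + 14336·x^3 + 49152·x^5 + 65536·x^7)·Dx + (240 + 3008·x^2 + 13824·x^4 + 32768·x^6 + 32768·x^8)·Dx^2 + (96·x + 896·x^3 + 3072·x^5 + 4096·x^7)·Dx^3 + (5 + 72·x^2 + 400·x^4 + 1024·x^6 + 1024·x^8)·Dx^4  (order 4).
h: a_k = 0, 0, 72, 0, -288, 0, 640, 0, -1536, …
ICs: h(0) = 0, h′(0) = 0, h′′(0) = 144, h′′′(0) = 0.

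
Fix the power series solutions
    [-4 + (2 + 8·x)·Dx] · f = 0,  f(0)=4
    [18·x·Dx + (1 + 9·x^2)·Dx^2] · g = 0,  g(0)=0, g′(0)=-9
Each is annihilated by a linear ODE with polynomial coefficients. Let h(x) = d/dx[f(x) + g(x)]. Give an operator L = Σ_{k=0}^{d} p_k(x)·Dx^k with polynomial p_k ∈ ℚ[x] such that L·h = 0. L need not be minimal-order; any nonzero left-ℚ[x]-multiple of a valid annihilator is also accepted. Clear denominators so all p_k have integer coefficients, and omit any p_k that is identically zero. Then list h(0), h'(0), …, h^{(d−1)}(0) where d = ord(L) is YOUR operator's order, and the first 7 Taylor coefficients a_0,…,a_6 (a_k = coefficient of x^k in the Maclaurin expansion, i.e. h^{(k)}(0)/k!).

L = (-18 - 180·x + 486·x^2 + 972·x^3) + (-15 - 72·x - 9·x^2 + 1944·x^3 + 3402·x^4)·Dx + (-1 + 5·x + 54·x^2 + 153·x^3 + 567·x^4 + 972·x^5)·Dx^2  (order 2).
h: a_k = -1, -16, 129, -160, -169, -2016, 13953, …
ICs: h(0) = -1, h′(0) = -16.

f: a_k = 4, 8, -8, 16, -40, 112, -336, …
g: a_k = 0, -9, 0, 27, 0, -729/5, 0, …
Sum ⇒ L₀ = lclm(L_f,L_g) in ℚ(x)⟨Dx⟩.
Derive L from L₀ (diff closure).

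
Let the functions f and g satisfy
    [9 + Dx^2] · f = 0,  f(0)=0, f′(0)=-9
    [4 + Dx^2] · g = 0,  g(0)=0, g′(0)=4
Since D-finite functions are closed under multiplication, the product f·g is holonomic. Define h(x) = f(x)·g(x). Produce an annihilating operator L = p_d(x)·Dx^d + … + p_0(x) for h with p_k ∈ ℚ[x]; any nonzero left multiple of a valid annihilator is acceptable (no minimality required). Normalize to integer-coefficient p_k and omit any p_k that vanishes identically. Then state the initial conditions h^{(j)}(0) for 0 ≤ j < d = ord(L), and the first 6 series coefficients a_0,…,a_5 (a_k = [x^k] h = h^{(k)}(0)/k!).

f: a_k = 0, -9, 0, 27/2, 0, -243/40, …
g: a_k = 0, 4, 0, -8/3, 0, 8/15, …
L₀ := L_f ⊗_s L_g (sym. prod.), ord ≤ 4.
L = 25 + 26·Dx^2 + Dx^4  (order 4).
h: a_k = 0, 0, -36, 0, 78, 0, …
ICs: h(0) = 0, h′(0) = 0, h′′(0) = -72, h′′′(0) = 0.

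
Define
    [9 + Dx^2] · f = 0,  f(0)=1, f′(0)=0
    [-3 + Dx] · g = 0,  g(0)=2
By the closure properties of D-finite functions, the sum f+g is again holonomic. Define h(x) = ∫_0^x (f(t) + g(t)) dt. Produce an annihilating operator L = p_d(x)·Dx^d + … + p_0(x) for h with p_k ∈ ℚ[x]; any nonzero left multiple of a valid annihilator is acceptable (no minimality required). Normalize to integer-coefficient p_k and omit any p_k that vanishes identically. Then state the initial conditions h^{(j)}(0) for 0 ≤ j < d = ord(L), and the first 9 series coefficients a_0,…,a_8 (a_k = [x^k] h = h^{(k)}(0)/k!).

L = -27·Dx + 9·Dx^2 - 3·Dx^3 + Dx^4  (order 4).
h: a_k = 0, 3, 3, 3/2, 9/4, 81/40, 27/40, 81/560, 243/2240, …
ICs: h(0) = 0, h′(0) = 3, h′′(0) = 6, h′′′(0) = 9.

f: a_k = 1, 0, -9/2, 0, 27/8, 0, -81/80, 0, 729/4480, …
g: a_k = 2, 6, 9, 9, 27/4, 81/20, 81/40, 243/280, 729/2240, …
L₀ := lclm(L_f,L_g); ord L₀ ≤ 2+1.
h=∫₀ˣh₀: take L = L₀·Dx.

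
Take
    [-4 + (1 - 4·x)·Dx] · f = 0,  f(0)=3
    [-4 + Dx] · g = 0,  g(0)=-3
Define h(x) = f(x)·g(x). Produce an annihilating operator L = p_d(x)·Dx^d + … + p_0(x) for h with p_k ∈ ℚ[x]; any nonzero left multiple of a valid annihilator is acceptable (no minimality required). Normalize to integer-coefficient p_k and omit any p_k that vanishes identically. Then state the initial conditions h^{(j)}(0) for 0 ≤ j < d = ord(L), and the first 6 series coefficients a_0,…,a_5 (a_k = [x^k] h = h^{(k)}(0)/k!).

f: a_k = 3, 12, 48, 192, 768, 3072, …
g: a_k = -3, -12, -24, -32, -32, -128/5, …
Sym-product of L_f,L_g gives L₀ (≤ ord 1).
L = (8 - 16·x) + (-1 + 4·x)·Dx  (order 1).
h: a_k = -9, -72, -360, -1536, -6240, -125184/5, …
ICs: h(0) = -9.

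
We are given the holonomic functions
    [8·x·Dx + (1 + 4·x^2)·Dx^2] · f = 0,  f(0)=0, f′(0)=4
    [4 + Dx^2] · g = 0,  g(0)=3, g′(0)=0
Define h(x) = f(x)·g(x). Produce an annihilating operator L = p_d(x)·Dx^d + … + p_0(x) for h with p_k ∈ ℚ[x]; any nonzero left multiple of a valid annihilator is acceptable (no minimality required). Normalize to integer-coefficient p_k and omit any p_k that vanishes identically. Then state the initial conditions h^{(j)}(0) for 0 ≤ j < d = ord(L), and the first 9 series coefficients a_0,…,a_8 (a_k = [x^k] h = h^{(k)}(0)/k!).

f: a_k = 0, 4, 0, -16/3, 0, 64/5, 0, -256/7, 0, …
g: a_k = 3, 0, -6, 0, 2, 0, -4/15, 0, 2/105, …
h₀=f·g: eliminate ⇒ L₀, order ≤ 2·2.
L = (80 + 832·x^2 + 1408·x^4 + 2048·x^6 + 2048·x^8) + (96·x + 640·x^3 + 1536·x^5 + 2048·x^7)·Dx + (24 + 256·x^2 + 576·x^4 + 1024·x^6 + 1024·x^8)·Dx^2 + (24·x + 160·x^3 + 384·x^5 + 512·x^7)·Dx^3 + (1 + 12·x^2 + 56·x^4 + 128·x^6 + 128·x^8)·Dx^4  (order 4).
h: a_k = 0, 12, 0, -40, 0, 392/5, 0, -20816/105, 0, …
ICs: h(0) = 0, h′(0) = 12, h′′(0) = 0, h′′′(0) = -240.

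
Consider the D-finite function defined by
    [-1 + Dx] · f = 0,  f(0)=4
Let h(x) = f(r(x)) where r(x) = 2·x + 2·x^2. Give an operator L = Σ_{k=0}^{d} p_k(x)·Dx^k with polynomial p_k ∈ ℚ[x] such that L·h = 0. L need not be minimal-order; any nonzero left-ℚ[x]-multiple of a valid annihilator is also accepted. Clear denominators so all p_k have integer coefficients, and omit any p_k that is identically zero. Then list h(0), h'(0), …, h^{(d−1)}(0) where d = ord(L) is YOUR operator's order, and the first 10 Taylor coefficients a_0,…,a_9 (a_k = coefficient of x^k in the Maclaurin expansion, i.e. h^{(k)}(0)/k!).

L = (-2 - 4·x) + Dx  (order 1).
h: a_k = 4, 8, 16, 64/3, 80/3, 416/15, 1216/45, 7424/315, 6112/315, 8384/567, …
ICs: h(0) = 4.

f: a_k = 4, 4, 2, 2/3, 1/6, 1/30, 1/180, 1/1260, 1/10080, 1/90720, …
Substitute x→r, Dx→(1/r')Dx; clear ⇒ L₀.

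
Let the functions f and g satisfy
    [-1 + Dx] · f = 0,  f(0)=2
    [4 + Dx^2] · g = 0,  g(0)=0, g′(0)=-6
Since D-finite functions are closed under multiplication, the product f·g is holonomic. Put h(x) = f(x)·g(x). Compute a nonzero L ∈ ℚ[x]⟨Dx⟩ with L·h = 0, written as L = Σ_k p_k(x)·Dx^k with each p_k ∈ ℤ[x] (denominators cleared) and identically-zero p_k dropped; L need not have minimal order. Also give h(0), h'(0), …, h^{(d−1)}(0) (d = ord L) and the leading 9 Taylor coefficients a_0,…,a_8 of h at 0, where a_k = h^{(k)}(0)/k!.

f: a_k = 2, 2, 1, 1/3, 1/12, 1/60, 1/360, 1/2520, 1/20160, …
g: a_k = 0, -6, 0, 4, 0, -4/5, 0, 8/105, 0, …
Sym-product of L_f,L_g gives L₀ (≤ ord 2).
L = 5 - 2·Dx + Dx^2  (order 2).
h: a_k = 0, -12, -12, 2, 6, 19/10, -11/30, -139/420, -1/20, …
ICs: h(0) = 0, h′(0) = -12.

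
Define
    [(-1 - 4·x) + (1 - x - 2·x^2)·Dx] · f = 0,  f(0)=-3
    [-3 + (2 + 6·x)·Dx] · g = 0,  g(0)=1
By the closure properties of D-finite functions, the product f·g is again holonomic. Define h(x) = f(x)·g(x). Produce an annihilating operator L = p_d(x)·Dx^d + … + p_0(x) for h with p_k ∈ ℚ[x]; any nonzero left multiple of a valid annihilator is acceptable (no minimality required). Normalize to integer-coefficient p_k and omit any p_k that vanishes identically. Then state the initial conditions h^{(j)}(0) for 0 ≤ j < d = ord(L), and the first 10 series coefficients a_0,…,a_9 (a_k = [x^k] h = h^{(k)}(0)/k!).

L = (5 + 11·x + 18·x^2) + (-2 - 4·x + 10·x^2 + 12·x^3)·Dx  (order 1).
h: a_k = -3, -15/2, -81/8, -483/16, -5241/128, -31041/256, -162093/1024, -1037355/2048, -18527625/32768, -145666005/65536, …
ICs: h(0) = -3.

f: a_k = -3, -3, -9, -15, -33, -63, -129, -255, -513, -1023, …
g: a_k = 1, 3/2, -9/8, 27/16, -405/128, 1701/256, -15309/1024, 72171/2048, -2814669/32768, 14073345/65536, …
Sym-product of L_f,L_g gives L₀ (≤ ord 1).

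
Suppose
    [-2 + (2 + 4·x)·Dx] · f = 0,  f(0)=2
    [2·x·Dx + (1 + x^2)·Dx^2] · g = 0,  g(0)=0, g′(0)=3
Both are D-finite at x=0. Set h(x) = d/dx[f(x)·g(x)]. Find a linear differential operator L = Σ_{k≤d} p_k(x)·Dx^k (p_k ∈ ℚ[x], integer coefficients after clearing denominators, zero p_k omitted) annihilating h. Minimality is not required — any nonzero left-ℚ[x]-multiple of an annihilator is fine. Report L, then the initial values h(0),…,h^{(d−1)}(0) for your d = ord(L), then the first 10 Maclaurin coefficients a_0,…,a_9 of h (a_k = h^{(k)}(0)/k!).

f: a_k = 2, 2, -1, 1, -5/4, 7/4, -21/8, 33/8, -429/64, 715/64, …
g: a_k = 0, 3, 0, -1, 0, 3/5, 0, -3/7, 0, 1/3, …
Sym-product of L_f,L_g gives L₀ (≤ ord 2).
h₀' ⇒ L via d/dx closure of L₀.
L = (-1 + 20·x + 20·x^2 - 12·x^3 - 3·x^4) + (8 + 30·x + 54·x^2 + 34·x^3 - 42·x^4 - 12·x^5)·Dx + (3 + 10·x + 6·x^2 - 2·x^3 - x^4 - 12·x^5 - 4·x^6)·Dx^2  (order 2).
h: a_k = 6, 12, -15, 4, -31/4, 327/10, -2263/40, 2903/35, -69105/448, 206161/672, …
ICs: h(0) = 6, h′(0) = 12.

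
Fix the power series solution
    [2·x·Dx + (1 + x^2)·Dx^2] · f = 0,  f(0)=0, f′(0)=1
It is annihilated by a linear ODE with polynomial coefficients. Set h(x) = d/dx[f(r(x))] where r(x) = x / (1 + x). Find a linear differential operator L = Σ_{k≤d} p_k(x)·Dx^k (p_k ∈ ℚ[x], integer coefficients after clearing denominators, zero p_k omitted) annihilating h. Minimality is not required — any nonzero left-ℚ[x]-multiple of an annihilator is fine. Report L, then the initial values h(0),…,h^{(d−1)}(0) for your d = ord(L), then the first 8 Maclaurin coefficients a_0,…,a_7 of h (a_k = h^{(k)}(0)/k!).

f: a_k = 0, 1, 0, -1/3, 0, 1/5, 0, -1/7, …
Substitute x→r, Dx→(1/r')Dx; clear ⇒ L₀.
h=h₀': d/dx-closure on L₀ ⇒ L.
L = (2 + 4·x) + (1 + 2·x + 2·x^2)·Dx  (order 1).
h: a_k = 1, -2, 2, 0, -4, 8, -8, 0, …
ICs: h(0) = 1.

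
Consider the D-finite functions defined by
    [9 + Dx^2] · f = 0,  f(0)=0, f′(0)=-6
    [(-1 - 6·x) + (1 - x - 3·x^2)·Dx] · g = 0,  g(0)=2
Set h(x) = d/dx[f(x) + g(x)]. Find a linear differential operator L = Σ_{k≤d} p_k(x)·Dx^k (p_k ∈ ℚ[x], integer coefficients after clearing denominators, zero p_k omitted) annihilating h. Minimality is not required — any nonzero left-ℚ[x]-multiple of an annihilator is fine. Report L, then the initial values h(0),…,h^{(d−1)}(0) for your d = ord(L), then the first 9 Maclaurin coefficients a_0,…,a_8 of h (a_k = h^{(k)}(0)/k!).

L = (1584 + 7614·x + 25326·x^2 + 15390·x^3 + 26730·x^4 + 13122·x^5 + 13122·x^6) + (-153 - 819·x + 918·x^2 + 2133·x^3 + 1620·x^4 + 3645·x^5 + 5103·x^6 + 4374·x^7)·Dx + (176 + 846·x + 2814·x^2 + 1710·x^3 + 2970·x^4 + 1458·x^5 + 1458·x^6)·Dx^2 + (-17 - 91·x + 102·x^2 + 237·x^3 + 180·x^4 + 405·x^5 + 567·x^6 + 486·x^7)·Dx^3  (order 3).
h: a_k = -4, 16, 69, 152, 1519/4, 1164, 121763/40, 8128, 46728693/2240, …
ICs: h(0) = -4, h′(0) = 16, h′′(0) = 138.

f: a_k = 0, -6, 0, 9, 0, -81/20, 0, 243/280, 0, …
g: a_k = 2, 2, 8, 14, 38, 80, 194, 434, 1016, …
L₀ := lclm(L_f,L_g); ord L₀ ≤ 2+1.
h₀' ⇒ L via d/dx closure of L₀.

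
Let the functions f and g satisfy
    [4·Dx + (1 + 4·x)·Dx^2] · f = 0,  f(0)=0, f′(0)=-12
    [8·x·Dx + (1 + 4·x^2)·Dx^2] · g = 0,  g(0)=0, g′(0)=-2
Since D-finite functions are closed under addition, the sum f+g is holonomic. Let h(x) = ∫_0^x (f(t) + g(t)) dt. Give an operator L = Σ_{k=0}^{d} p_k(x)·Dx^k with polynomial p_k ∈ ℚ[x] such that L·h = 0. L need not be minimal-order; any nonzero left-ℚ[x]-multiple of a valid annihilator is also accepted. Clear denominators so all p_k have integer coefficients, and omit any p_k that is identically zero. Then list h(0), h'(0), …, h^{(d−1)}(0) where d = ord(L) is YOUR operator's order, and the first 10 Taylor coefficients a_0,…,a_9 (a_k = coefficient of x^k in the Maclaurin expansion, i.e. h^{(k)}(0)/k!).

L = (-8 - 96·x + 96·x^2 + 128·x^3)·Dx^2 + (-10 - 16·x - 72·x^2 + 192·x^3 + 256·x^4)·Dx^3 + (-1 - 2·x + 8·x^2 + 8·x^3 + 48·x^4 + 64·x^5)·Dx^4  (order 4).
h: a_k = 0, 0, -7, 8, -46/3, 192/5, -1552/15, 2048/7, -6128/7, 8192/3, …
ICs: h(0) = 0, h′(0) = 0, h′′(0) = -14, h′′′(0) = 48.

f: a_k = 0, -12, 24, -64, 192, -3072/5, 2048, -49152/7, 24576, -262144/3, …
g: a_k = 0, -2, 0, 8/3, 0, -32/5, 0, 128/7, 0, -512/9, …
Weyl lclm of L_f,L_g ⇒ L₀ (ord ≤ 4).
h=∫h₀ ⇒ L = L₀·Dx.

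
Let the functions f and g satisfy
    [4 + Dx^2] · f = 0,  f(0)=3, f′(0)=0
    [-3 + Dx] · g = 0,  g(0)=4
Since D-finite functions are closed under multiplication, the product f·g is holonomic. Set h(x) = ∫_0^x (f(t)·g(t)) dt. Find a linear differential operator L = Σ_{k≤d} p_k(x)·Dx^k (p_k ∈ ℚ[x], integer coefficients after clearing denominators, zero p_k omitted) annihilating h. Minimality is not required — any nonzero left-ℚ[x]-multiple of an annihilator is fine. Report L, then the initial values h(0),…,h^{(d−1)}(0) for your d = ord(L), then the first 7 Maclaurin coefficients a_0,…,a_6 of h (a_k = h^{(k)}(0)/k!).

f: a_k = 3, 0, -6, 0, 2, 0, -4/15, …
g: a_k = 4, 12, 18, 18, 27/2, 81/10, 81/20, …
L₀ := L_f ⊗_s L_g (sym. prod.), ord ≤ 2.
Integrate: L := L₀·Dx.
L = 13·Dx - 6·Dx^2 + Dx^3  (order 3).
h: a_k = 0, 12, 18, 10, -9/2, -119/10, -199/20, …
ICs: h(0) = 0, h′(0) = 12, h′′(0) = 36.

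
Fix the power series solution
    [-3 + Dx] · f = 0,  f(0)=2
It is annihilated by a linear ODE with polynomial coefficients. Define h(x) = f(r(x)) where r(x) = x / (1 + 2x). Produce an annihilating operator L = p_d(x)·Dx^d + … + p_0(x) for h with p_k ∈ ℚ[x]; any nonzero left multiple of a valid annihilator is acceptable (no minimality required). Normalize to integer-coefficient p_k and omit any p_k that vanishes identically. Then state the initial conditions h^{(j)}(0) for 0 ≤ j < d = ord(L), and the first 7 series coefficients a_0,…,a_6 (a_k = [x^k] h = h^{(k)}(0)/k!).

L = -3 + (1 + 4·x + 4·x^2)·Dx  (order 1).
h: a_k = 2, 6, -3, -3, 51/4, -519/20, 1581/40, …
ICs: h(0) = 2.

f: a_k = 2, 6, 9, 9, 27/4, 81/20, 81/40, …
f∘r: x↦r, Dx↦Dx/r' in L_f ⇒ L₀.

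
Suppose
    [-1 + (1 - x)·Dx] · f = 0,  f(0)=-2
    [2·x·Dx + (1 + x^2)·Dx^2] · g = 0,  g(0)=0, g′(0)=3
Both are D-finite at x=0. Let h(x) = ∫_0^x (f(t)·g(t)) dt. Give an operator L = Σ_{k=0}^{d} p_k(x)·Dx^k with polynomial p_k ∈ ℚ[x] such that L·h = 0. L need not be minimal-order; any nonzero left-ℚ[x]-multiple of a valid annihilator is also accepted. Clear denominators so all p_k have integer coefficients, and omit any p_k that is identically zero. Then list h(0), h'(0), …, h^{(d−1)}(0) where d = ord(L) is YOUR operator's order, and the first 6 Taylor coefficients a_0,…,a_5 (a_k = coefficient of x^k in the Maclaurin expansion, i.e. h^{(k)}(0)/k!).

f: a_k = -2, -2, -2, -2, -2, -2, …
g: a_k = 0, 3, 0, -1, 0, 3/5, …
Product ⇒ symmetric product L₀, ord ≤ 2.
Integrate: L := L₀·Dx.
L = 2·x·Dx + (2 - 2·x + 4·x^2)·Dx^2 + (-1 + x - x^2 + x^3)·Dx^3  (order 3).
h: a_k = 0, 0, -3, -2, -1, -4/5, …
ICs: h(0) = 0, h′(0) = 0, h′′(0) = -6.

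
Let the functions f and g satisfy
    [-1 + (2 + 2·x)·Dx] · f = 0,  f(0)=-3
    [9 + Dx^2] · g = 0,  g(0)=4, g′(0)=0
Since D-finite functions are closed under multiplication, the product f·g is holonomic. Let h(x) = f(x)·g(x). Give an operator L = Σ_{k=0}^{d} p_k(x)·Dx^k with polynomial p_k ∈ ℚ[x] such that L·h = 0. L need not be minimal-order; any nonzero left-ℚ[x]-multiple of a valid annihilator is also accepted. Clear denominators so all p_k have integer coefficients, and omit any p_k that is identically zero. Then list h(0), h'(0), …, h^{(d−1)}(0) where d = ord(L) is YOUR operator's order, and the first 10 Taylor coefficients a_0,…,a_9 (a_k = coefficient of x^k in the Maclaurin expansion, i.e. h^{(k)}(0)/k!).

L = (39 + 72·x + 36·x^2) + (-4 - 4·x)·Dx + (4 + 8·x + 4·x^2)·Dx^2  (order 2).
h: a_k = -12, -6, 111/2, 105/4, -1497/32, -1101/64, 19647/1280, 12357/2560, -814203/286720, -335571/573440, …
ICs: h(0) = -12, h′(0) = -6.

f: a_k = -3, -3/2, 3/8, -3/16, 15/128, -21/256, 63/1024, -99/2048, 1287/32768, -2145/65536, …
g: a_k = 4, 0, -18, 0, 27/2, 0, -81/20, 0, 729/1120, 0, …
L₀ := L_f ⊗_s L_g (sym. prod.), ord ≤ 2.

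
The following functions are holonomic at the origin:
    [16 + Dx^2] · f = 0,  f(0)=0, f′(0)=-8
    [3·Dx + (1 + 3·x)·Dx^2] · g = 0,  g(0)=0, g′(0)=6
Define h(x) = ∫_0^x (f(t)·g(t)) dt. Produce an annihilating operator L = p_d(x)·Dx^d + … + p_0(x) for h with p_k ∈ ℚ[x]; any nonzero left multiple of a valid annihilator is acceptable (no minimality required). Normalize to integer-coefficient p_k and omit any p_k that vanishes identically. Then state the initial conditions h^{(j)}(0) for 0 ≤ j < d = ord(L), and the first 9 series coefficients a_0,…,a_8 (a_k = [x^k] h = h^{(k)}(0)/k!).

f: a_k = 0, -8, 0, 64/3, 0, -256/15, 0, 2048/315, 0, …
g: a_k = 0, 6, -9, 18, -81/2, 486/5, -243, 4374/7, -6561/4, …
Product ⇒ symmetric product L₀, ord ≤ 4.
h=∫₀ˣh₀: take L = L₀·Dx.
L = (2272 + 127488·x + 781056·x^2 + 1769472·x^3 + 1327104·x^4)·Dx + (4416 + 50112·x + 165888·x^2 + 165888·x^3)·Dx^2 + (1022 + 19392·x + 102816·x^2 + 221184·x^3 + 165888·x^4)·Dx^3 + (276 + 3132·x + 10368·x^2 + 10368·x^3)·Dx^4 + (55 + 714·x + 3375·x^2 + 6912·x^3 + 5184·x^4)·Dx^5  (order 5).
h: a_k = 0, 0, 0, -16, 18, -16/5, 22, -496/7, 771/5, …
ICs: h(0) = 0, h′(0) = 0, h′′(0) = 0, h′′′(0) = -96, h′′′′(0) = 432.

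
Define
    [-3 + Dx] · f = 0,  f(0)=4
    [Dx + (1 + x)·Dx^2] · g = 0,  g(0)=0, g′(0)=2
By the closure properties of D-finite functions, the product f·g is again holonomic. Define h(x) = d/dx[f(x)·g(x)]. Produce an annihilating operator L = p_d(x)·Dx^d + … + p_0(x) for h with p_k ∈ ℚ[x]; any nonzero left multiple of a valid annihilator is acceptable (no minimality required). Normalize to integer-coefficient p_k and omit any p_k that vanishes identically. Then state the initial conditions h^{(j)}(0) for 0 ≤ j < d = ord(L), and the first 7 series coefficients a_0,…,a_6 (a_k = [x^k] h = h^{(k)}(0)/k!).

L = (15 + 36·x + 27·x^2) + (-11 - 27·x - 18·x^2)·Dx + (2 + 5·x + 3·x^2)·Dx^2  (order 2).
h: a_k = 8, 40, 80, 96, 83, 55, 152/5, …
ICs: h(0) = 8, h′(0) = 40.

f: a_k = 4, 12, 18, 18, 27/2, 81/10, 81/20, …
g: a_k = 0, 2, -1, 2/3, -1/2, 2/5, -1/3, …
f·g: L₀ = L_f ⊗_s L_g, ord ≤ 1·2.
h=h₀': d/dx-closure on L₀ ⇒ L.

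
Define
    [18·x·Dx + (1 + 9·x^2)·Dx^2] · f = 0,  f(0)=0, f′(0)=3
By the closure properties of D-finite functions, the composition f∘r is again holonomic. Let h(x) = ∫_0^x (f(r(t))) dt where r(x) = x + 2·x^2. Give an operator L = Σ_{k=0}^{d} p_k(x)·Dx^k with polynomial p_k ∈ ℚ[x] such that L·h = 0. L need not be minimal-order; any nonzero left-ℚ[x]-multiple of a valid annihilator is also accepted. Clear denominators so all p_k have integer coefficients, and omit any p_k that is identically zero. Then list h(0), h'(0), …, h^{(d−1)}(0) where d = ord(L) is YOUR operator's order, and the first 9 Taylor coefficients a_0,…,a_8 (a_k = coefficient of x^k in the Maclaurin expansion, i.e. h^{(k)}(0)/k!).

L = (-4 + 18·x + 144·x^2 + 432·x^3 + 432·x^4)·Dx^2 + (1 + 4·x + 9·x^2 + 72·x^3 + 180·x^4 + 144·x^5)·Dx^3  (order 3).
h: a_k = 0, 0, 3/2, 2, -9/4, -54/5, -99/10, 414/7, 11421/56, …
ICs: h(0) = 0, h′(0) = 0, h′′(0) = 3.

f: a_k = 0, 3, 0, -9, 0, 243/5, 0, -2187/7, 0, …
Change of var in L_f (x↦r) gives L₀.
∫: right-multiply L₀ by Dx.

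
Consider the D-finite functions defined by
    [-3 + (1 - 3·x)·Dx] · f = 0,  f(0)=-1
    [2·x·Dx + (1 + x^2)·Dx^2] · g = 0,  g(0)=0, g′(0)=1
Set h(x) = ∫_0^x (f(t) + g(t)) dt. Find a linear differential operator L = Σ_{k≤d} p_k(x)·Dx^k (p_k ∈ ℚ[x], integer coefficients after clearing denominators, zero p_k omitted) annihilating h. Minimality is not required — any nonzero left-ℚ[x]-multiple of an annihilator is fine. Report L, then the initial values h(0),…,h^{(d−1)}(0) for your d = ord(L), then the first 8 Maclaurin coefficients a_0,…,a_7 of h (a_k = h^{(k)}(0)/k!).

f: a_k = -1, -3, -9, -27, -81, -243, -729, -2187, …
g: a_k = 0, 1, 0, -1/3, 0, 1/5, 0, -1/7, …
Sum ⇒ L₀ = lclm(L_f,L_g) in ℚ(x)⟨Dx⟩.
Integrate: L := L₀·Dx.
L = (-6 + 72·x + 18·x^2)·Dx^2 + (28 - 6·x + 60·x^2 + 18·x^3)·Dx^3 + (-3 + 8·x + 8·x^3 + 3·x^4)·Dx^4  (order 4).
h: a_k = 0, -1, -1, -3, -41/6, -81/5, -607/15, -729/7, …
ICs: h(0) = 0, h′(0) = -1, h′′(0) = -2, h′′′(0) = -18.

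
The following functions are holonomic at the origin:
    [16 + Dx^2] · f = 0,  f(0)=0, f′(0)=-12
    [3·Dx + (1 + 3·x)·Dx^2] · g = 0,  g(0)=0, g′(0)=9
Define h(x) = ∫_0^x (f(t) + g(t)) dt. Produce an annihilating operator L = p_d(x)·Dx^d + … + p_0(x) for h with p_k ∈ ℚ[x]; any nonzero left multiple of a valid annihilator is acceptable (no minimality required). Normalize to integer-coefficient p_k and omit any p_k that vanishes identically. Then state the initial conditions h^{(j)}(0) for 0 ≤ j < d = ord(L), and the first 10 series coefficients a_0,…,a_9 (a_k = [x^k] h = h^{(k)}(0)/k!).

L = (1680 + 2304·x + 3456·x^2)·Dx^2 + (272 + 1584·x + 3456·x^2 + 3456·x^3)·Dx^3 + (105 + 144·x + 216·x^2)·Dx^4 + (17 + 99·x + 216·x^2 + 216·x^3)·Dx^5  (order 5).
h: a_k = 0, 0, -3/2, -9/2, 59/4, -243/20, 601/30, -729/14, 99439/840, -2187/8, …
ICs: h(0) = 0, h′(0) = 0, h′′(0) = -3, h′′′(0) = -27, h′′′′(0) = 354.

f: a_k = 0, -12, 0, 32, 0, -128/5, 0, 1024/105, 0, -2048/945, …
g: a_k = 0, 9, -27/2, 27, -243/4, 729/5, -729/2, 6561/7, -19683/8, 6561, …
L₀ := lclm(L_f,L_g); ord L₀ ≤ 2+2.
∫: right-multiply L₀ by Dx.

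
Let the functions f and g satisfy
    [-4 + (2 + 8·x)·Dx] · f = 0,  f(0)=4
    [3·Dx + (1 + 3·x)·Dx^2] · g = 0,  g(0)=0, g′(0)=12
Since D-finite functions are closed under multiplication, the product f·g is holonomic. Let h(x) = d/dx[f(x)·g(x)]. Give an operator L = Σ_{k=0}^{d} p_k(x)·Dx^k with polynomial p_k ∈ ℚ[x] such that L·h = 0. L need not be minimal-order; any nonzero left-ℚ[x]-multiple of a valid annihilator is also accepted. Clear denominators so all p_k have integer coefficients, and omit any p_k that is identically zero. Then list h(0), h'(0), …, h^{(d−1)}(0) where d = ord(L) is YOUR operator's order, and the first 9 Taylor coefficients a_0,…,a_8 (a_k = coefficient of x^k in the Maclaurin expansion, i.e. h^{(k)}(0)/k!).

L = (4 + 24·x + 24·x^2) + (8 + 74·x + 216·x^2 + 192·x^3)·Dx + (1 + 13·x + 62·x^2 + 128·x^3 + 96·x^4)·Dx^2  (order 2).
h: a_k = 48, 48, -288, 1200, -4632, 86976/5, -322992/5, 8362512/35, -6184188/7, …
ICs: h(0) = 48, h′(0) = 48.

f: a_k = 4, 8, -8, 16, -40, 112, -336, 1056, -3432, …
g: a_k = 0, 12, -18, 36, -81, 972/5, -486, 8748/7, -6561/2, …
h₀=f·g: eliminate ⇒ L₀, order ≤ 1·2.
h₀' ⇒ L via d/dx closure of L₀.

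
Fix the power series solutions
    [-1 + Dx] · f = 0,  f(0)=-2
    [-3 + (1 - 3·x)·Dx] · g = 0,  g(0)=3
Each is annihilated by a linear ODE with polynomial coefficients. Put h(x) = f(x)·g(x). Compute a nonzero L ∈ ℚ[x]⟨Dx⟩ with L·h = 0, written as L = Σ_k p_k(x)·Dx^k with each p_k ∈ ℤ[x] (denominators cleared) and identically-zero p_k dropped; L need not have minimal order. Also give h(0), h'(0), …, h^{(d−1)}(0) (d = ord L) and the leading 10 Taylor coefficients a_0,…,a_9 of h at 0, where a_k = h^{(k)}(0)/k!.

L = (4 - 3·x) + (-1 + 3·x)·Dx  (order 1).
h: a_k = -6, -24, -75, -226, -2713/4, -10174/5, -732529/120, -1538311/84, -369194641/6720, -2492063827/15120, …
ICs: h(0) = -6.

f: a_k = -2, -2, -1, -1/3, -1/12, -1/60, -1/360, -1/2520, -1/20160, -1/181440, …
g: a_k = 3, 9, 27, 81, 243, 729, 2187, 6561, 19683, 59049, …
L₀ := L_f ⊗_s L_g (sym. prod.), ord ≤ 1.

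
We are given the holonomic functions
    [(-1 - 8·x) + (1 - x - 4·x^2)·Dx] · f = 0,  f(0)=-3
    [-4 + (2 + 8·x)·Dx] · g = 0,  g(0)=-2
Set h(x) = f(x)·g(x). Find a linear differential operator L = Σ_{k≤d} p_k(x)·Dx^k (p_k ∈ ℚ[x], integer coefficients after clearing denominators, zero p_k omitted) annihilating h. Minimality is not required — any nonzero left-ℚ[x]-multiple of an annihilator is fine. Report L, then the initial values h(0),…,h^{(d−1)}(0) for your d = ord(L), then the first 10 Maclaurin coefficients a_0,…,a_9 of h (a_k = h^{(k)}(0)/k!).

L = (3 + 10·x + 24·x^2) + (-1 - 3·x + 8·x^2 + 16·x^3)·Dx  (order 1).
h: a_k = 6, 18, 30, 126, 186, 858, 1098, 6114, 5358, 46974, …
ICs: h(0) = 6.

f: a_k = -3, -3, -15, -27, -87, -195, -543, -1323, -3495, -8787, …
g: a_k = -2, -4, 4, -8, 20, -56, 168, -528, 1716, -5720, …
f·g: L₀ = L_f ⊗_s L_g, ord ≤ 1·1.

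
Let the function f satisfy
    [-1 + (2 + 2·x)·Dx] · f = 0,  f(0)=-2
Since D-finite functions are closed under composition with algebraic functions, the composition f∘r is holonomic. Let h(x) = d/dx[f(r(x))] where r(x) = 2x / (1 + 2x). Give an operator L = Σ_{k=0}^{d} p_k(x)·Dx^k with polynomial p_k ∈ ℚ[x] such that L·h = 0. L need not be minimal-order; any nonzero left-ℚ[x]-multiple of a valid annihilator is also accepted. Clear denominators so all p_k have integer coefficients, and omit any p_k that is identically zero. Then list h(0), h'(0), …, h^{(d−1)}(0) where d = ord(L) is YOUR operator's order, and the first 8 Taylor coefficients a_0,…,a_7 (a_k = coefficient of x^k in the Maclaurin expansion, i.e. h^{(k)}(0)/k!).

L = (-5 - 16·x) + (-1 - 6·x - 8·x^2)·Dx  (order 1).
h: a_k = -2, 10, -39, 141, -1995/4, 7059/4, -50435/8, 182461/8, …
ICs: h(0) = -2.

f: a_k = -2, -1, 1/4, -1/8, 5/64, -7/128, 21/512, -33/1024, …
f∘r: x↦r, Dx↦Dx/r' in L_f ⇒ L₀.
h₀' ⇒ L via d/dx closure of L₀.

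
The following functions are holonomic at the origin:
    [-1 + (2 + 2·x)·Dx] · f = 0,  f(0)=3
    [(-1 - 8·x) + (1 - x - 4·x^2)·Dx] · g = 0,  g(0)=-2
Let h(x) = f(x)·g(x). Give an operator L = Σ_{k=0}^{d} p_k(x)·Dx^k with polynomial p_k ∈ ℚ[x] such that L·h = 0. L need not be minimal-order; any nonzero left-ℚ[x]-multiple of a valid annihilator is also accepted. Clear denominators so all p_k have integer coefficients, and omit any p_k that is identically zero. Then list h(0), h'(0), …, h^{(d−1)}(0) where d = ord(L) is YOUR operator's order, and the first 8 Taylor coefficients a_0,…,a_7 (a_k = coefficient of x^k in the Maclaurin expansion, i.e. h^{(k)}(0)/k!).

L = (3 + 17·x + 12·x^2) + (-2 + 10·x^2 + 8·x^3)·Dx  (order 1).
h: a_k = -6, -9, -129/4, -549/8, -12633/64, -60423/128, -645885/512, -3225405/1024, …
ICs: h(0) = -6.

f: a_k = 3, 3/2, -3/8, 3/16, -15/128, 21/256, -63/1024, 99/2048, …
g: a_k = -2, -2, -10, -18, -58, -130, -362, -882, …
L₀ := L_f ⊗_s L_g (sym. prod.), ord ≤ 1.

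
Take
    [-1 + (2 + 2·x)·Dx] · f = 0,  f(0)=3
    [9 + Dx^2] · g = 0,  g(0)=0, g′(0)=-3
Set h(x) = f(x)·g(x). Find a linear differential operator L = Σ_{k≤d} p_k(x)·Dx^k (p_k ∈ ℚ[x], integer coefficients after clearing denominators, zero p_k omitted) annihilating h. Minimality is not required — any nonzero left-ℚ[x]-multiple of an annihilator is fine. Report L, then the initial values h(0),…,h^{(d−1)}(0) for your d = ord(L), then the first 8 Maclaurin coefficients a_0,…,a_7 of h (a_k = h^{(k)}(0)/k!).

f: a_k = 3, 3/2, -3/8, 3/16, -15/128, 21/256, -63/1024, 99/2048, …
g: a_k = 0, -3, 0, 9/2, 0, -81/40, 0, 243/560, …
Sym-product of L_f,L_g gives L₀ (≤ ord 2).
L = (39 + 72·x + 36·x^2) + (-4 - 4·x)·Dx + (4 + 8·x + 4·x^2)·Dx^2  (order 2).
h: a_k = 0, -9, -9/2, 117/8, 99/16, -4743/640, -3123/1280, 61587/35840, …
ICs: h(0) = 0, h′(0) = -9.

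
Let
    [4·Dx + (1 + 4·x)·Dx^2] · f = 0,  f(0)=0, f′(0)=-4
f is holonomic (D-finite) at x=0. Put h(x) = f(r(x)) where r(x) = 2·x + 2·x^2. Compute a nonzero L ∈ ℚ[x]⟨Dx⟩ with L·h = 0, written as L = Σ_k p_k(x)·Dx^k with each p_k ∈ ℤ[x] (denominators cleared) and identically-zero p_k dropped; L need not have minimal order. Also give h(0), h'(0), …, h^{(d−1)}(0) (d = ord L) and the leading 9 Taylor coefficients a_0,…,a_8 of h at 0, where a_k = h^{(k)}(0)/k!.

f: a_k = 0, -4, 8, -64/3, 64, -1024/5, 2048/3, -16384/7, 8192, …
L₀ from L_f via x↦r, Dx↦r'^{-1}Dx.
L = (6 + 16·x + 16·x^2)·Dx + (1 + 10·x + 24·x^2 + 16·x^3)·Dx^2  (order 2).
h: a_k = 0, -8, 24, -320/3, 544, -14848/5, 16896, -692224/7, 590848, …
ICs: h(0) = 0, h′(0) = -8.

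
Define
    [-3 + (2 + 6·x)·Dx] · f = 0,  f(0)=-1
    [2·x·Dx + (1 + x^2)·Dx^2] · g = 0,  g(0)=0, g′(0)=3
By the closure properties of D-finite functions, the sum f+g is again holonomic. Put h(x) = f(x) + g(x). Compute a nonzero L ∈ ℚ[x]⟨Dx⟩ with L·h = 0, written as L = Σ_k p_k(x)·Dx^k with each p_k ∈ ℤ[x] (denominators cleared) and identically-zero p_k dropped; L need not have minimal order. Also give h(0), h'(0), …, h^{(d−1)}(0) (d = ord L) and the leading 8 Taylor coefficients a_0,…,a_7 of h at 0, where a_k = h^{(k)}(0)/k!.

f: a_k = -1, -3/2, 9/8, -27/16, 405/128, -1701/256, 15309/1024, -72171/2048, …
g: a_k = 0, 3, 0, -1, 0, 3/5, 0, -3/7, …
L₀ := lclm(L_f,L_g); ord L₀ ≤ 1+2.
L = (-12 - 90·x + 36·x^2 + 54·x^3)·Dx + (-35 - 48·x - 102·x^2 + 144·x^3 + 189·x^4)·Dx^2 + (-6 - 10·x + 36·x^2 + 44·x^3 + 42·x^4 + 54·x^5)·Dx^3  (order 3).
h: a_k = -1, 3/2, 9/8, -43/16, 405/128, -7737/1280, 15309/1024, -511341/14336, …
ICs: h(0) = -1, h′(0) = 3/2, h′′(0) = 9/4.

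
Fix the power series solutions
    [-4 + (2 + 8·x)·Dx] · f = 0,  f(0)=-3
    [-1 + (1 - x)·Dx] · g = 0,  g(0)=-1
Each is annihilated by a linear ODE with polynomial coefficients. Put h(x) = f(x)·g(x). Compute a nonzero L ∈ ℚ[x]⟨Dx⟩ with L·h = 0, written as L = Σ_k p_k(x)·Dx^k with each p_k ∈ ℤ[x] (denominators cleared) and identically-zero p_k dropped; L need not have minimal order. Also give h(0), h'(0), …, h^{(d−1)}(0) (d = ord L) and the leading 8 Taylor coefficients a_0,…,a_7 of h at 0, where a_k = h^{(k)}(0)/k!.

L = (3 + 2·x) + (-1 - 3·x + 4·x^2)·Dx  (order 1).
h: a_k = 3, 9, 3, 15, -15, 69, -183, 609, …
ICs: h(0) = 3.

f: a_k = -3, -6, 6, -12, 30, -84, 252, -792, …
g: a_k = -1, -1, -1, -1, -1, -1, -1, -1, …
f·g: L₀ = L_f ⊗_s L_g, ord ≤ 1·1.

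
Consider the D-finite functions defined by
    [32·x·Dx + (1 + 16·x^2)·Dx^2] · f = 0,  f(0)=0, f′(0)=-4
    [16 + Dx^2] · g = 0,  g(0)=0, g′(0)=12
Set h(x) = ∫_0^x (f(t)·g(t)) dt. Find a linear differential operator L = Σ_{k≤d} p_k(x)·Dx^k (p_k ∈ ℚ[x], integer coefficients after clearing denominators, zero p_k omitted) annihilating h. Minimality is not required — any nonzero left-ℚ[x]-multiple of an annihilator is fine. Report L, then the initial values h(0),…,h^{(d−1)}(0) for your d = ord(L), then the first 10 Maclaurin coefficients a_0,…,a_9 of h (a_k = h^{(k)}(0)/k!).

L = (1280 + 53248·x^2 + 360448·x^4 + 2097152·x^6 + 8388608·x^8)·Dx + (1536·x + 40960·x^3 + 393216·x^5 + 2097152·x^7)·Dx^2 + (96 + 4096·x^2 + 36864·x^4 + 262144·x^6 + 1048576·x^8)·Dx^3 + (96·x + 2560·x^3 + 24576·x^5 + 131072·x^7)·Dx^4 + (1 + 48·x^2 + 896·x^4 + 8192·x^6 + 32768·x^8)·Dx^5  (order 5).
h: a_k = 0, 0, 0, -16, 0, 384/5, 0, -9728/21, 0, 176128/45, …
ICs: h(0) = 0, h′(0) = 0, h′′(0) = 0, h′′′(0) = -96, h′′′′(0) = 0.

f: a_k = 0, -4, 0, 64/3, 0, -1024/5, 0, 16384/7, 0, -262144/9, …
g: a_k = 0, 12, 0, -32, 0, 128/5, 0, -1024/105, 0, 2048/945, …
Product ⇒ symmetric product L₀, ord ≤ 4.
h=∫h₀ ⇒ L = L₀·Dx.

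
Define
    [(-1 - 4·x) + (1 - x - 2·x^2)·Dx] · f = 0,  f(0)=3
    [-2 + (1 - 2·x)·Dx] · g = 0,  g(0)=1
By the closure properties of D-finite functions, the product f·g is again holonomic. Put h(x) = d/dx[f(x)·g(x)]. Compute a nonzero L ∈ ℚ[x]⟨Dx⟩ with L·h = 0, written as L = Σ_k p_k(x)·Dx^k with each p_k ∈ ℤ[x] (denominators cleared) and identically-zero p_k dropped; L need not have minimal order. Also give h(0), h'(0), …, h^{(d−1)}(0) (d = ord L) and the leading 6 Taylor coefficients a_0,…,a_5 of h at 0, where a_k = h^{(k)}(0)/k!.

f: a_k = 3, 3, 9, 15, 33, 63, …
g: a_k = 1, 2, 4, 8, 16, 32, …
L₀ := L_f ⊗_s L_g (sym. prod.), ord ≤ 1.
Derive L from L₀ (diff closure).
L = (6 + 16·x + 16·x^2) + (-1 - x + 4·x^2 + 4·x^3)·Dx  (order 1).
h: a_k = 9, 54, 207, 684, 2025, 5634, …
ICs: h(0) = 9.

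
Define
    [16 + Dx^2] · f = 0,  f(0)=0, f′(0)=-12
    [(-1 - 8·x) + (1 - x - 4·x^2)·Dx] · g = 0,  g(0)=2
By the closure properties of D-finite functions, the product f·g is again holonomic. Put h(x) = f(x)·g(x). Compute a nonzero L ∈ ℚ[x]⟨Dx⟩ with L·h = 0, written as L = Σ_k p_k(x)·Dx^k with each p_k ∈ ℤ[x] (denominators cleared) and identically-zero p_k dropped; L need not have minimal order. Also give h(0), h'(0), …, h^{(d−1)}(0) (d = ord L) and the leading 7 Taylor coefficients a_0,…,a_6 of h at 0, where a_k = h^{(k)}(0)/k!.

f: a_k = 0, -12, 0, 32, 0, -128/5, 0, …
g: a_k = 2, 2, 10, 18, 58, 130, 362, …
Sym-product of L_f,L_g gives L₀ (≤ ord 2).
L = (-8 + 16·x + 64·x^2) + (2 + 16·x)·Dx + (-1 + x + 4·x^2)·Dx^2  (order 2).
h: a_k = 0, -24, -24, -56, -152, -2136/5, -5176/5, …
ICs: h(0) = 0, h′(0) = -24.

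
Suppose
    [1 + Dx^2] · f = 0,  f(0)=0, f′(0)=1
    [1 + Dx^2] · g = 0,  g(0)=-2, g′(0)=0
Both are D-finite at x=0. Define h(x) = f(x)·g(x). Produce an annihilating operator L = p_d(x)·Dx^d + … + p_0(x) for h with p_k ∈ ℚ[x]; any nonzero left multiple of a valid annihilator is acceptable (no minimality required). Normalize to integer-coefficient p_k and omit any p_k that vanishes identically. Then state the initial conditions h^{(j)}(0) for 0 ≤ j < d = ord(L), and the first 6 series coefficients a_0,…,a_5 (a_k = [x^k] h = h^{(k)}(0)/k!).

L = 4·Dx + Dx^3  (order 3).
h: a_k = 0, -2, 0, 4/3, 0, -4/15, …
ICs: h(0) = 0, h′(0) = -2, h′′(0) = 0.

f: a_k = 0, 1, 0, -1/6, 0, 1/120, …
g: a_k = -2, 0, 1, 0, -1/12, 0, …
f·g: L₀ = L_f ⊗_s L_g, ord ≤ 2·2.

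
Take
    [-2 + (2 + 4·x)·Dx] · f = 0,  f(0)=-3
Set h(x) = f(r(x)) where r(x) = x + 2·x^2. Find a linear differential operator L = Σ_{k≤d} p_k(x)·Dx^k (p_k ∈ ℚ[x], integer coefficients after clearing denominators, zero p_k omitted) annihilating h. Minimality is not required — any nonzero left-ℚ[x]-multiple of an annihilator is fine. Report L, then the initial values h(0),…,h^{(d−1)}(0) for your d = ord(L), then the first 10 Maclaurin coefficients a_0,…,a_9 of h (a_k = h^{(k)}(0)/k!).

f: a_k = -3, -3, 3/2, -3/2, 15/8, -21/8, 63/16, -99/16, 1287/128, -2145/128, …
Change of var in L_f (x↦r) gives L₀.
L = (-1 - 4·x) + (1 + 2·x + 4·x^2)·Dx  (order 1).
h: a_k = -3, -3, -9/2, 9/2, -9/8, -45/8, 171/16, -63/16, -2601/128, 5679/128, …
ICs: h(0) = -3.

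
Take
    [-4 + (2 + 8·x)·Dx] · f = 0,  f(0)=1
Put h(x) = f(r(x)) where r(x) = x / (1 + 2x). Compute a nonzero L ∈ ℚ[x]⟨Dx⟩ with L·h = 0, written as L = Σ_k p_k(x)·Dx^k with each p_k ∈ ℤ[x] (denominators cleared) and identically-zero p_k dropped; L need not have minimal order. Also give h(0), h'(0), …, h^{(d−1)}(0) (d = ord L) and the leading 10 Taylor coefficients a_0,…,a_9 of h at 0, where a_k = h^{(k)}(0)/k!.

f: a_k = 1, 2, -2, 4, -10, 28, -84, 264, -858, 2860, …
f∘r: x↦r, Dx↦Dx/r' in L_f ⇒ L₀.
L = -2 + (1 + 8·x + 12·x^2)·Dx  (order 1).
h: a_k = 1, 2, -6, 20, -74, 300, -1308, 6024, -28890, 142796, …
ICs: h(0) = 1.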